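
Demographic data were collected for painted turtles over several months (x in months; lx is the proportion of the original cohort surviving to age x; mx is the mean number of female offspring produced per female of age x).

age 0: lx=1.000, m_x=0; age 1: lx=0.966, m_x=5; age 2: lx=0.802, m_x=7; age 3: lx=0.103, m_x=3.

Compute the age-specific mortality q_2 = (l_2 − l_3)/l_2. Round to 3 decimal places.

0.872

q_2 = (l_2 − l_3) / l_2 = (0.802 − 0.103) / 0.802
     = 0.699 / 0.802 = 0.871571… → 0.872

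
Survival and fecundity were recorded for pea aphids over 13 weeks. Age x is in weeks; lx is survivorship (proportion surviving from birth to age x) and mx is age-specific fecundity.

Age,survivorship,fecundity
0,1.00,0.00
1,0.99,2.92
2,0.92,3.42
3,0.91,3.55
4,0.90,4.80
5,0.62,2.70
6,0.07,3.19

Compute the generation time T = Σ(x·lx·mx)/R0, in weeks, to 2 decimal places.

lx·mx: 0, 2.8908, 3.1464, 3.2305, 4.32, 1.674, 0.2233 → R0 = 15.485
x·lx·mx: 0, 2.8908, 6.2928, 9.6915, 17.28, 8.37, 1.3398 → Σ = 45.8649
T = 45.8649 / 15.485 = 2.961892… → 2.96

2.96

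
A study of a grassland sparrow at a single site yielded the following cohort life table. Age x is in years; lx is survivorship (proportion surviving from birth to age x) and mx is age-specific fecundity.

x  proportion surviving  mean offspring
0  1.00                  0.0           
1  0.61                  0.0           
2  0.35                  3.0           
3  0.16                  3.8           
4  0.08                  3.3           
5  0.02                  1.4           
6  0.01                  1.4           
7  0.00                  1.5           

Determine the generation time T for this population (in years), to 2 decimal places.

lx·mx: 0, 0, 1.05, 0.608, 0.264, 0.028, 0.014, 0 → R0 = 1.964
x·lx·mx: 0, 0, 2.1, 1.824, 1.056, 0.14, 0.084, 0 → Σ = 5.204
T = 5.204 / 1.964 = 2.649695… → 2.65

2.65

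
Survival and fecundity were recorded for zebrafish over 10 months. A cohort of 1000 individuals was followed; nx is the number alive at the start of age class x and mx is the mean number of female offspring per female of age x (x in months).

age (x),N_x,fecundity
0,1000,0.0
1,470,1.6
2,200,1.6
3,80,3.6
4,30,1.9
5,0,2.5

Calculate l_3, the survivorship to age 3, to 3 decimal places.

0.080

l_3 = n_3/n_0 = 80/1000 = 0.08 → 0.080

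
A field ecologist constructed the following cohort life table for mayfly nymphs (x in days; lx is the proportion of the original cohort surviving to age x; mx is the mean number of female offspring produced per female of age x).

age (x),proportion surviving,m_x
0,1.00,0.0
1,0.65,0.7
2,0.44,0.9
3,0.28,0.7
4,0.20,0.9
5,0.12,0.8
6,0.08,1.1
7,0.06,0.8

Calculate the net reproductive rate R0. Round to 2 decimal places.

lx·mx by age: 0, 0.455, 0.396, 0.196, 0.18, 0.096, 0.088, 0.048
R0 = Σ lx·mx = 1.459 → 1.46

1.46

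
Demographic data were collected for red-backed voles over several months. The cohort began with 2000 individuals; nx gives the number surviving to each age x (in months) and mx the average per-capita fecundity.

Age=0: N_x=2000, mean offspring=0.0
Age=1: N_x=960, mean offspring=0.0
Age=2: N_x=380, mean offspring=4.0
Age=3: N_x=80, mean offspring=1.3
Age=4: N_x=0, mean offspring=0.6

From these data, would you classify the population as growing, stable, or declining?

lx = nx/n0 = nx/2000: 1, 0.48, 0.19, 0.04, 0
R0 = Σ lx·mx = 0 + 0 + 0.76 + 0.052 + 0 = 0.812
R0 < 1, so the population is declining.

declining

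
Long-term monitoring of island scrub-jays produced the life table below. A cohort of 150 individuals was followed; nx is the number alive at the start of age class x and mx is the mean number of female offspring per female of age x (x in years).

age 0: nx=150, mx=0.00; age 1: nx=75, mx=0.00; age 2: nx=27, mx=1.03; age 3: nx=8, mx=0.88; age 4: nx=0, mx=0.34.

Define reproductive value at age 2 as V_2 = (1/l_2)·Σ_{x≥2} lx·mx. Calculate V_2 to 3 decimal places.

lx = nx/n0 = nx/150: 1, 0.5, 0.18, 0.05333…, 0
lx·mx for x ≥ 2: 0.1854, 0.046933…, 0 → sum = 0.232333…
V_2 = 0.232333… / l_2 = 0.232333… / 0.18 = 1.290741… → 1.291

1.291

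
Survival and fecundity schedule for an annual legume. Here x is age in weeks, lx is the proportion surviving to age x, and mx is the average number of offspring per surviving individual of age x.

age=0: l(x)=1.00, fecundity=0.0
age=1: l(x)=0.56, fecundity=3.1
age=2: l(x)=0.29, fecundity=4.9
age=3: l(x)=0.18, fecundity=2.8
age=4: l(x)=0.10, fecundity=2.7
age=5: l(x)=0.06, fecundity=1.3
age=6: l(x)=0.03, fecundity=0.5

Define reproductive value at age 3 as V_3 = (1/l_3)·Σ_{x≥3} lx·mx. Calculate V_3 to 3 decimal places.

4.817

lx·mx for x ≥ 3: 0.504, 0.27, 0.078, 0.015 → sum = 0.867
V_3 = 0.867 / l_3 = 0.867 / 0.18 = 4.816667… → 4.817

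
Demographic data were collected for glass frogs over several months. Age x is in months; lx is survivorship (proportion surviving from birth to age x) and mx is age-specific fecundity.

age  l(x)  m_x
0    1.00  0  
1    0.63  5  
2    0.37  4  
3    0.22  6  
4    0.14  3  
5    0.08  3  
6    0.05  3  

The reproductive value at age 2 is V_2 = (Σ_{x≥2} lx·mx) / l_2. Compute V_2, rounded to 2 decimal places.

lx·mx for x ≥ 2: 1.48, 1.32, 0.42, 0.24, 0.15 → sum = 3.61
V_2 = 3.61 / l_2 = 3.61 / 0.37 = 9.756757… → 9.76

9.76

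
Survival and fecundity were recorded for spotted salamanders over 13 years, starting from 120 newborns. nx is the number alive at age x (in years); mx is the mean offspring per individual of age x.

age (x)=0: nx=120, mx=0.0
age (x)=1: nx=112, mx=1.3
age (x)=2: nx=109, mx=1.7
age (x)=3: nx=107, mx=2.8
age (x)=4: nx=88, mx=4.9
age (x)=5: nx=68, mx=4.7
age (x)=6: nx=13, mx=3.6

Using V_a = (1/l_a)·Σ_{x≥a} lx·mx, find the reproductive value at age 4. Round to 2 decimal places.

9.06

lx = nx/n0 = nx/120: 1, 0.93333…, 0.90833…, 0.89167…, 0.73333…, 0.56667…, 0.10833…
lx·mx for x ≥ 4: 3.593333…, 2.663333…, 0.39… → sum = 6.646667…
V_4 = 6.646667… / l_4 = 6.646667… / 0.733333… = 9.063636… → 9.06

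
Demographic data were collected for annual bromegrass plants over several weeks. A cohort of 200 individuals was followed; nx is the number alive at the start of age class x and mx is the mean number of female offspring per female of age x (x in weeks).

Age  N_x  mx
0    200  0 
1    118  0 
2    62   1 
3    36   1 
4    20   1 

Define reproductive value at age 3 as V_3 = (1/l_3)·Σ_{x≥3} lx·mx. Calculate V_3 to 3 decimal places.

1.556

lx = nx/n0 = nx/200: 1, 0.59, 0.31, 0.18, 0.1
lx·mx for x ≥ 3: 0.18, 0.1 → sum = 0.28
V_3 = 0.28 / l_3 = 0.28 / 0.18 = 1.555556… → 1.556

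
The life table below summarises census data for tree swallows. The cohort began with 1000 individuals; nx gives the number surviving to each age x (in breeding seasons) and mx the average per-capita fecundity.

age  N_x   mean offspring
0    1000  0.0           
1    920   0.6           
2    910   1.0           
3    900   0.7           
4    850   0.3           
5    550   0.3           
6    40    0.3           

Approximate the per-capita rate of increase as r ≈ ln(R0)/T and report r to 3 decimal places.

0.378

lx = nx/n0 = nx/1000: 1, 0.92, 0.91, 0.9, 0.85, 0.55, 0.04
R0 = Σ lx·mx = 0 + 0.552 + 0.91 + 0.63 + 0.255 + 0.165 + 0.012 = 2.524
Σ x·lx·mx = 6.179; T = 6.179/2.524 = 2.4481…
r ≈ ln(R0)/T = ln(2.524)/2.4481… = 0.37819… → 0.378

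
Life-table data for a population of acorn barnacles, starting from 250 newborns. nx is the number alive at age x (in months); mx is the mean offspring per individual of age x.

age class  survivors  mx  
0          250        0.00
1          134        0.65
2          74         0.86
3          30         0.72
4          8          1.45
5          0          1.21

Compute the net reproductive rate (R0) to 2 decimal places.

lx = nx/n0 = nx/250: 1, 0.536, 0.296, 0.12, 0.032, 0
lx·mx by age: 0, 0.3484, 0.25456, 0.0864, 0.0464, 0
R0 = Σ lx·mx = 0.73576 → 0.74

0.74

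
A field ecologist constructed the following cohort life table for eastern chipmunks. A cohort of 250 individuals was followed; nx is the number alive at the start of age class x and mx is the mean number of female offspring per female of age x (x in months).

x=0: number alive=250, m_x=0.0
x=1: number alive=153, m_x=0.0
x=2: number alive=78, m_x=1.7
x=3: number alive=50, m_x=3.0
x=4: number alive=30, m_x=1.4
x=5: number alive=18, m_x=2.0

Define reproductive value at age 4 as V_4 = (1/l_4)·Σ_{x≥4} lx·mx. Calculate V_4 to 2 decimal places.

2.60

lx = nx/n0 = nx/250: 1, 0.612, 0.312, 0.2, 0.12, 0.072
lx·mx for x ≥ 4: 0.168, 0.144 → sum = 0.312
V_4 = 0.312 / l_4 = 0.312 / 0.12 = 2.6 → 2.60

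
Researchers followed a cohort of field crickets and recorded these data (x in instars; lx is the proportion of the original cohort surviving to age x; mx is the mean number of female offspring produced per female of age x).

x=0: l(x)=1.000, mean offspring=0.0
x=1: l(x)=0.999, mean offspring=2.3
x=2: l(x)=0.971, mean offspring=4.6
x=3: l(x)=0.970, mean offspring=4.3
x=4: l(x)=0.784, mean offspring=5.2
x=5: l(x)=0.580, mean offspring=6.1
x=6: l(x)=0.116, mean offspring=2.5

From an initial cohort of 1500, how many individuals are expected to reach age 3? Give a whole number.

Expected survivors = N0 · l_3 = 1500 × 0.970 = 1455 → 1455

1455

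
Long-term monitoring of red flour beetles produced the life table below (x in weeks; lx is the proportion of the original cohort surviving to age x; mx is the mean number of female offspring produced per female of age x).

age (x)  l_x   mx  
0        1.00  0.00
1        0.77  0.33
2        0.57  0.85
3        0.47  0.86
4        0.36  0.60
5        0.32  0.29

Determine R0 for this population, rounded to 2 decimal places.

1.45

lx·mx by age: 0, 0.2541, 0.4845, 0.4042, 0.216, 0.0928
R0 = Σ lx·mx = 1.4516 → 1.45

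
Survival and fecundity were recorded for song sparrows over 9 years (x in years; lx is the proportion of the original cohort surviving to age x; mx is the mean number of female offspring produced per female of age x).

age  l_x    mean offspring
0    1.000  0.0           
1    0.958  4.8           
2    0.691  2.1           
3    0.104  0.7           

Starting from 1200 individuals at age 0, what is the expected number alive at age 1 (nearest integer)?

Expected survivors = N0 · l_1 = 1200 × 0.958 = 1149.6 → 1150

1150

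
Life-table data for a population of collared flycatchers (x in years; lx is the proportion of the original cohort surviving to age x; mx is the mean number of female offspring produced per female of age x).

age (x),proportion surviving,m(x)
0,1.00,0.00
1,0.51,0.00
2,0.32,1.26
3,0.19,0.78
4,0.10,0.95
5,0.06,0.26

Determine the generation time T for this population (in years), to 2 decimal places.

2.58

lx·mx: 0, 0, 0.4032, 0.1482, 0.095, 0.0156 → R0 = 0.662
x·lx·mx: 0, 0, 0.8064, 0.4446, 0.38, 0.078 → Σ = 1.709
T = 1.709 / 0.662 = 2.581571… → 2.58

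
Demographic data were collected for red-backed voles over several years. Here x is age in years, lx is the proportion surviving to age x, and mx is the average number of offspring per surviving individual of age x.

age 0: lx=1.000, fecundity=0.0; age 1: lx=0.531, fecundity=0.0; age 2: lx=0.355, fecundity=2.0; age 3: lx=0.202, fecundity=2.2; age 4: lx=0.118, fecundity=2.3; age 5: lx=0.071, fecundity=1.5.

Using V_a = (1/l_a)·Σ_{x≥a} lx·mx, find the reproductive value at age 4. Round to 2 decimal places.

3.20

lx·mx for x ≥ 4: 0.2714, 0.1065 → sum = 0.3779
V_4 = 0.3779 / l_4 = 0.3779 / 0.118 = 3.202542… → 3.20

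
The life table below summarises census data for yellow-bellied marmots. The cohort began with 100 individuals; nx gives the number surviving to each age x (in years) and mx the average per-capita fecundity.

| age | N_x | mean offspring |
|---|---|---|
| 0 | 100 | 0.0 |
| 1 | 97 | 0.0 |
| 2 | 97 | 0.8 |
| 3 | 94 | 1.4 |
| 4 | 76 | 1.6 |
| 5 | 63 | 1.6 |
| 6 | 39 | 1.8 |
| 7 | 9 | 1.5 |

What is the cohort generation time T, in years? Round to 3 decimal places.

lx = nx/n0 = nx/100: 1, 0.97, 0.97, 0.94, 0.76, 0.63, 0.39, 0.09
lx·mx: 0, 0, 0.776, 1.316, 1.216, 1.008, 0.702, 0.135 → R0 = 5.153
x·lx·mx: 0, 0, 1.552, 3.948, 4.864, 5.04, 4.212, 0.945 → Σ = 20.561
T = 20.561 / 5.153 = 3.990103… → 3.990

3.990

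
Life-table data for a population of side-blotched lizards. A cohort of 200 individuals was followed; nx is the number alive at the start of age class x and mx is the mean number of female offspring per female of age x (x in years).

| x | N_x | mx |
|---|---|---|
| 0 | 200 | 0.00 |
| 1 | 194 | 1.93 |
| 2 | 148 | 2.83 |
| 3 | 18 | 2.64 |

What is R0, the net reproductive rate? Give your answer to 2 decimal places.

lx = nx/n0 = nx/200: 1, 0.97, 0.74, 0.09
lx·mx by age: 0, 1.8721, 2.0942, 0.2376
R0 = Σ lx·mx = 4.2039 → 4.20

4.20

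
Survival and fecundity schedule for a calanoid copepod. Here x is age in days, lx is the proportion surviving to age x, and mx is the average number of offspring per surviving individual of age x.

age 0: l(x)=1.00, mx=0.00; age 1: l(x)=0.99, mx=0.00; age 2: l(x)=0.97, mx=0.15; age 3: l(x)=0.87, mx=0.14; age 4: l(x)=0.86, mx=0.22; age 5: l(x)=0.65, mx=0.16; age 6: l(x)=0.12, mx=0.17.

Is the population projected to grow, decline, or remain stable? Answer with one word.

R0 = Σ lx·mx = 0 + 0 + 0.1455 + 0.1218 + 0.1892 + 0.104 + 0.0204 = 0.5809
R0 < 1, so the population is declining.

declining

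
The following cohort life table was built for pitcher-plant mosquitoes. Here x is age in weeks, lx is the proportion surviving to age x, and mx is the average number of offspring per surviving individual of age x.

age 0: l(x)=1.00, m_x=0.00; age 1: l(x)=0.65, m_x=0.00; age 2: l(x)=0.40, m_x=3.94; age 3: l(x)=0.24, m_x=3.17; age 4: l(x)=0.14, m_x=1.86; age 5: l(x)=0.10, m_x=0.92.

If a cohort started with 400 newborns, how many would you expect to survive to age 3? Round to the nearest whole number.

96

Expected survivors = N0 · l_3 = 400 × 0.24 = 96 → 96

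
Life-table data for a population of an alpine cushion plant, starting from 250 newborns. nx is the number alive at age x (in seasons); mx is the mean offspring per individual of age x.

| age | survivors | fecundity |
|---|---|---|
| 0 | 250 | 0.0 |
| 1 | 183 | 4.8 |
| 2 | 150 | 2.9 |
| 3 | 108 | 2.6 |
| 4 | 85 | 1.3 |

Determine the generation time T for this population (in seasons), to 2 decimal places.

1.78

lx = nx/n0 = nx/250: 1, 0.732, 0.6, 0.432, 0.34
lx·mx: 0, 3.5136, 1.74, 1.1232, 0.442 → R0 = 6.8188
x·lx·mx: 0, 3.5136, 3.48, 3.3696, 1.768 → Σ = 12.1312
T = 12.1312 / 6.8188 = 1.779081… → 1.78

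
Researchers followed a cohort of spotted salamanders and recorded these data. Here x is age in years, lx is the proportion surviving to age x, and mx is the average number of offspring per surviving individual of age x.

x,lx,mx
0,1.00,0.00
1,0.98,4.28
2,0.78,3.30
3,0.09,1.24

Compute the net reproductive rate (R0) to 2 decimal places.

lx·mx by age: 0, 4.1944, 2.574, 0.1116
R0 = Σ lx·mx = 6.88 → 6.88

6.88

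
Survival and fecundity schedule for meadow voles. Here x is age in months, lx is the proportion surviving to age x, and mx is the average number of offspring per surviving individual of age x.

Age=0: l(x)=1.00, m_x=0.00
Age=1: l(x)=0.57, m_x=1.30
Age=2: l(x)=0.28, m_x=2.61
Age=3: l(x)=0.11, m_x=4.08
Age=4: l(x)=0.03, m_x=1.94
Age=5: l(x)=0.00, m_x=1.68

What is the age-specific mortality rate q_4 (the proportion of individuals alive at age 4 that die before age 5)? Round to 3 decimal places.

q_4 = (l_4 − l_5) / l_4 = (0.03 − 0) / 0.03
     = 0.03 / 0.03 = 1 → 1.000

1.000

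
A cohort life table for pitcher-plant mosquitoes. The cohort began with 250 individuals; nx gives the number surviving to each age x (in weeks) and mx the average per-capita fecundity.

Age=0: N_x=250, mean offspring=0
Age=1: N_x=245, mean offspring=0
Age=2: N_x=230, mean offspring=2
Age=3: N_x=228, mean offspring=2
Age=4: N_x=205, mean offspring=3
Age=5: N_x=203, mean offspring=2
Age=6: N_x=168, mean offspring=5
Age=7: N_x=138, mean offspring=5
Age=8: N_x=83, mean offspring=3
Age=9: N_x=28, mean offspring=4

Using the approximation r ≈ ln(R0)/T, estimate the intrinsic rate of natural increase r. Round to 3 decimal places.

lx = nx/n0 = nx/250: 1, 0.98, 0.92, 0.912, 0.82, 0.812, 0.672, 0.552, 0.332, 0.112
R0 = Σ lx·mx = 0 + 0 + 1.84 + 1.824 + 2.46 + 1.624 + 3.36 + 2.76 + 0.996 + 0.448 = 15.312
Σ x·lx·mx = 78.592; T = 78.592/15.312 = 5.13271…
r ≈ ln(R0)/T = ln(15.312)/5.13271… = 0.53162… → 0.532

0.532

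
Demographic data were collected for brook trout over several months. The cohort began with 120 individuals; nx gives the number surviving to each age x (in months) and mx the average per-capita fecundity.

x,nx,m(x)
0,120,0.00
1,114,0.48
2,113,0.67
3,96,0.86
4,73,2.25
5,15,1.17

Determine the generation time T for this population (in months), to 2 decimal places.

3.04

lx = nx/n0 = nx/120: 1, 0.95, 0.94167…, 0.8, 0.60833…, 0.125
lx·mx: 0, 0.456, 0.630917…, 0.688, 1.36875…, 0.14625 → R0 = 3.289917…
x·lx·mx: 0, 0.456, 1.261833…, 2.064, 5.475…, 0.73125 → Σ = 9.988083…
T = 9.988083… / 3.289917… = 3.035968… → 3.04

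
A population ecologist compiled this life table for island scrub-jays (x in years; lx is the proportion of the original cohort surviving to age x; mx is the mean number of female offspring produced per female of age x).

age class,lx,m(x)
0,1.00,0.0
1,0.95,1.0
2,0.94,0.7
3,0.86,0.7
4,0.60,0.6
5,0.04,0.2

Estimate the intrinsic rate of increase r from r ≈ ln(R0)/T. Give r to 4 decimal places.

R0 = Σ lx·mx = 0 + 0.95 + 0.658 + 0.602 + 0.36 + 0.008 = 2.578
Σ x·lx·mx = 5.552; T = 5.552/2.578 = 2.15361…
r ≈ ln(R0)/T = ln(2.578)/2.15361… = 0.439734… → 0.4397

0.4397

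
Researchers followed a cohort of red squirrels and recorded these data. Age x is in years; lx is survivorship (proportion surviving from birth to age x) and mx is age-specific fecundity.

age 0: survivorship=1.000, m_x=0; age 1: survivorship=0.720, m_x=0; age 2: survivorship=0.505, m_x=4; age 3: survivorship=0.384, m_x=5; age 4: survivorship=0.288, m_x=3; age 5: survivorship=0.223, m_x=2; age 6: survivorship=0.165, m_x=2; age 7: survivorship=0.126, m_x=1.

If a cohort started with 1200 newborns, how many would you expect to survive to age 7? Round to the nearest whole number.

151

Expected survivors = N0 · l_7 = 1200 × 0.126 = 151.2 → 151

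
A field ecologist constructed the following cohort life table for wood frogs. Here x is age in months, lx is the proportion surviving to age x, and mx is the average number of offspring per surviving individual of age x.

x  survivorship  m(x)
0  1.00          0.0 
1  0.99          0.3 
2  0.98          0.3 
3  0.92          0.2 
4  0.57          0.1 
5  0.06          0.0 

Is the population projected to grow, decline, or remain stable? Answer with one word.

R0 = Σ lx·mx = 0 + 0.297 + 0.294 + 0.184 + 0.057 + 0 = 0.832
R0 < 1, so the population is declining.

declining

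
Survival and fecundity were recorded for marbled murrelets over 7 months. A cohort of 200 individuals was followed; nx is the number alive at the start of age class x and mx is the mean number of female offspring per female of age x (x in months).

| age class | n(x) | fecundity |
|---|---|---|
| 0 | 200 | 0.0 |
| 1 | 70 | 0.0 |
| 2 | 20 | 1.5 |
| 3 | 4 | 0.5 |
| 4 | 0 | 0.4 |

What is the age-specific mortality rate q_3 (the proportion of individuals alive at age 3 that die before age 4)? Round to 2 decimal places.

lx = nx/n0 = nx/200: 1, 0.35, 0.1, 0.02, 0
q_3 = (l_3 − l_4) / l_3 = (0.02 − 0) / 0.02
     = 0.02 / 0.02 = 1 → 1.00

1.00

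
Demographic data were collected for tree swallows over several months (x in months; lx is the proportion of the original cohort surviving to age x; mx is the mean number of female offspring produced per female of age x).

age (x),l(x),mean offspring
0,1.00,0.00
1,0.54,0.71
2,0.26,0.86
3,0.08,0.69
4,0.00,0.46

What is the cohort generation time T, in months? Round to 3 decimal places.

1.504

lx·mx: 0, 0.3834, 0.2236, 0.0552, 0 → R0 = 0.6622
x·lx·mx: 0, 0.3834, 0.4472, 0.1656, 0 → Σ = 0.9962
T = 0.9962 / 0.6622 = 1.504379… → 1.504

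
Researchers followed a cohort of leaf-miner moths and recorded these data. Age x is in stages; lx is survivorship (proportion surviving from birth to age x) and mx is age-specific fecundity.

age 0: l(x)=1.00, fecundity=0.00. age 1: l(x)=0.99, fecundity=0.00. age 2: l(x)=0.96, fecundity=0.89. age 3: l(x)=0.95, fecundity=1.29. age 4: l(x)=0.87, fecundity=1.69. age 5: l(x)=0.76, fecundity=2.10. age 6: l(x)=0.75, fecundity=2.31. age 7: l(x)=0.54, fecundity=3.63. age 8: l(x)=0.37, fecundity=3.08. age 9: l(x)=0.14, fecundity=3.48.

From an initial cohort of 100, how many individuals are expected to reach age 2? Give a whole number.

Expected survivors = N0 · l_2 = 100 × 0.96 = 96 → 96

96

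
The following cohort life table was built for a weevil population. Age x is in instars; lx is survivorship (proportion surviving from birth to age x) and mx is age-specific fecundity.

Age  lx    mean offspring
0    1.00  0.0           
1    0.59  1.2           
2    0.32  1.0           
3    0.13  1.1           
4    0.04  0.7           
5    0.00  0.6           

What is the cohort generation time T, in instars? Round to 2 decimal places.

1.58

lx·mx: 0, 0.708, 0.32, 0.143, 0.028, 0 → R0 = 1.199
x·lx·mx: 0, 0.708, 0.64, 0.429, 0.112, 0 → Σ = 1.889
T = 1.889 / 1.199 = 1.57548… → 1.58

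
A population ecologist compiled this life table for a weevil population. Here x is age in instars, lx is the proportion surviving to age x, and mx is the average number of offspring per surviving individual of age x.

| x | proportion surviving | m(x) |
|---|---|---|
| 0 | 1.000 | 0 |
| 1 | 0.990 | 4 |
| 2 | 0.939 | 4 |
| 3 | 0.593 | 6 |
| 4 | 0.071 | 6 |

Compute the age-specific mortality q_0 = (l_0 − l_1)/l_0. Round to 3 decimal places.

q_0 = (l_0 − l_1) / l_0 = (1 − 0.99) / 1
     = 0.01 / 1 = 0.01 → 0.010

0.010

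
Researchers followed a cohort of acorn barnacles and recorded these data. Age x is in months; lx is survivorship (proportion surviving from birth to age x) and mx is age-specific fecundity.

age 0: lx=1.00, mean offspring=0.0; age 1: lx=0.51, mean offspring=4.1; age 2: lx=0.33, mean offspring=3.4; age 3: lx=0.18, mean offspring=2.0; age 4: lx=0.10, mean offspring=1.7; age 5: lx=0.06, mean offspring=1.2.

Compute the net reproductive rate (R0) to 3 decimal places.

3.815

lx·mx by age: 0, 2.091, 1.122, 0.36, 0.17, 0.072
R0 = Σ lx·mx = 3.815 → 3.815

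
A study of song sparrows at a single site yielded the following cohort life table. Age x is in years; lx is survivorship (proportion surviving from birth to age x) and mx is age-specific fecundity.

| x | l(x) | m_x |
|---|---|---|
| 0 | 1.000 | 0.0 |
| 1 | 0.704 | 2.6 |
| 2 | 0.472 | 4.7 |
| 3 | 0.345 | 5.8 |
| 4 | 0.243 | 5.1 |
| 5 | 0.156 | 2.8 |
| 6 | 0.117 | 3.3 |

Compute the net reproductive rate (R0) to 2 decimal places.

8.11

lx·mx by age: 0, 1.8304, 2.2184, 2.001, 1.2393, 0.4368, 0.3861
R0 = Σ lx·mx = 8.112 → 8.11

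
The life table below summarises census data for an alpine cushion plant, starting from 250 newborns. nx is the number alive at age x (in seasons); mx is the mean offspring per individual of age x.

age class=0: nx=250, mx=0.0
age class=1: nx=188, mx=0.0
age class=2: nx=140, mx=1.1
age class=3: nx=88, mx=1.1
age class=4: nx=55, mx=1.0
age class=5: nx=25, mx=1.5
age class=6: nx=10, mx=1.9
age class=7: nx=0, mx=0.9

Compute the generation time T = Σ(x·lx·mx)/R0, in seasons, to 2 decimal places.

lx = nx/n0 = nx/250: 1, 0.752, 0.56, 0.352, 0.22, 0.1, 0.04, 0
lx·mx: 0, 0, 0.616, 0.3872, 0.22, 0.15, 0.076, 0 → R0 = 1.4492
x·lx·mx: 0, 0, 1.232, 1.1616, 0.88, 0.75, 0.456, 0 → Σ = 4.4796
T = 4.4796 / 1.4492 = 3.091085… → 3.09

3.09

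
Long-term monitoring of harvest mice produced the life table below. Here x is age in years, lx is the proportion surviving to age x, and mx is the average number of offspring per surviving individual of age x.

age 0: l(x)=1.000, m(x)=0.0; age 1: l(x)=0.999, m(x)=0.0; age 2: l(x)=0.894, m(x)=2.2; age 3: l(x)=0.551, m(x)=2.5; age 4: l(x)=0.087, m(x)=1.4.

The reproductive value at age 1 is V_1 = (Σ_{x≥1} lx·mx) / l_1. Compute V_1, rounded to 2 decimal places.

3.47

lx·mx for x ≥ 1: 0, 1.9668, 1.3775, 0.1218 → sum = 3.4661
V_1 = 3.4661 / l_1 = 3.4661 / 0.999 = 3.46957… → 3.47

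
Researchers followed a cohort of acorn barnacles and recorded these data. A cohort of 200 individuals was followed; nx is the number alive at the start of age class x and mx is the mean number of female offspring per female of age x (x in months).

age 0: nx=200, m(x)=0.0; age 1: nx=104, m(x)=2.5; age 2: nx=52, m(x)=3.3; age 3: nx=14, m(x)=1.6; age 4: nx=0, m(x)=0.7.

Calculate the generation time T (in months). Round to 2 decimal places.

1.48

lx = nx/n0 = nx/200: 1, 0.52, 0.26, 0.07, 0
lx·mx: 0, 1.3, 0.858, 0.112, 0 → R0 = 2.27
x·lx·mx: 0, 1.3, 1.716, 0.336, 0 → Σ = 3.352
T = 3.352 / 2.27 = 1.476652… → 1.48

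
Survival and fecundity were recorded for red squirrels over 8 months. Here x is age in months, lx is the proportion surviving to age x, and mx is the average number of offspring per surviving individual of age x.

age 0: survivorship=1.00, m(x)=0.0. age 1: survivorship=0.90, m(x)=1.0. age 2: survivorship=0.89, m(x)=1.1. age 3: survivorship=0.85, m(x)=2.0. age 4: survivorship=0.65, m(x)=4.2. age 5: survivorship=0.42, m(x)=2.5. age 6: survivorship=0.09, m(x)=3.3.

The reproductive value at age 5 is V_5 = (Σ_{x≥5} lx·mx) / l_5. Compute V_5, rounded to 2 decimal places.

lx·mx for x ≥ 5: 1.05, 0.297 → sum = 1.347
V_5 = 1.347 / l_5 = 1.347 / 0.42 = 3.207143… → 3.21

3.21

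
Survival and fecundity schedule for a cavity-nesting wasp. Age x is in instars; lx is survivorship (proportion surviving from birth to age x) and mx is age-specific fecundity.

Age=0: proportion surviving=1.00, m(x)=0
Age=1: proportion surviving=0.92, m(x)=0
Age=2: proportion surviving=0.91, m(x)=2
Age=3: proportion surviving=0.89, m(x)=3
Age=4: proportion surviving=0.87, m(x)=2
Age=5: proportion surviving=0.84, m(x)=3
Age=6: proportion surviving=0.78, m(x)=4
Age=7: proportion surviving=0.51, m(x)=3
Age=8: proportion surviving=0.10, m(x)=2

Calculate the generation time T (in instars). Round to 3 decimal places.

4.576

lx·mx: 0, 0, 1.82, 2.67, 1.74, 2.52, 3.12, 1.53, 0.2 → R0 = 13.6
x·lx·mx: 0, 0, 3.64, 8.01, 6.96, 12.6, 18.72, 10.71, 1.6 → Σ = 62.24
T = 62.24 / 13.6 = 4.576471… → 4.576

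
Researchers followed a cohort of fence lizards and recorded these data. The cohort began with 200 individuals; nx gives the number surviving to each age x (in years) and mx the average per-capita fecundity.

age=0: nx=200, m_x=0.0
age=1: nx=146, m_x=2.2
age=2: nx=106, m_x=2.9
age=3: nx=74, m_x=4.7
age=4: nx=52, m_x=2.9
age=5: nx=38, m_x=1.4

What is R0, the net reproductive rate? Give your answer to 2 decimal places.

5.90

lx = nx/n0 = nx/200: 1, 0.73, 0.53, 0.37, 0.26, 0.19
lx·mx by age: 0, 1.606, 1.537, 1.739, 0.754, 0.266
R0 = Σ lx·mx = 5.902 → 5.90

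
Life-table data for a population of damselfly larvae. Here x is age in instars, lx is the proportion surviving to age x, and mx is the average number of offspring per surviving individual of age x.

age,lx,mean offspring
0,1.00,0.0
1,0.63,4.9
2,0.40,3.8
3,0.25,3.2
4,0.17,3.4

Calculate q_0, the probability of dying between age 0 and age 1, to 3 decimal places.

0.370

q_0 = (l_0 − l_1) / l_0 = (1 − 0.63) / 1
     = 0.37 / 1 = 0.37 → 0.370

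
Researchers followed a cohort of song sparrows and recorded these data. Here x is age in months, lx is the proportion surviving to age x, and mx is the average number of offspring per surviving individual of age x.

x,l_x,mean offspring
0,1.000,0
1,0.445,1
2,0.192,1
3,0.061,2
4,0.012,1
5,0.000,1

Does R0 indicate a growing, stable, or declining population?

declining

R0 = Σ lx·mx = 0 + 0.445 + 0.192 + 0.122 + 0.012 + 0 = 0.771
R0 < 1, so the population is declining.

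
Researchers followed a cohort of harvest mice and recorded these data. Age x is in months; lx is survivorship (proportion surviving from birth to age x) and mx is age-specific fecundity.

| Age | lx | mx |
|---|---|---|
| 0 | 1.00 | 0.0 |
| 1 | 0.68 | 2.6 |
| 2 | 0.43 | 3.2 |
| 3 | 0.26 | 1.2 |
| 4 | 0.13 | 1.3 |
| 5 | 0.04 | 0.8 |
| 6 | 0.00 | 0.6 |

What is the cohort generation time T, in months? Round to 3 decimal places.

1.721

lx·mx: 0, 1.768, 1.376, 0.312, 0.169, 0.032, 0 → R0 = 3.657
x·lx·mx: 0, 1.768, 2.752, 0.936, 0.676, 0.16, 0 → Σ = 6.292
T = 6.292 / 3.657 = 1.720536… → 1.721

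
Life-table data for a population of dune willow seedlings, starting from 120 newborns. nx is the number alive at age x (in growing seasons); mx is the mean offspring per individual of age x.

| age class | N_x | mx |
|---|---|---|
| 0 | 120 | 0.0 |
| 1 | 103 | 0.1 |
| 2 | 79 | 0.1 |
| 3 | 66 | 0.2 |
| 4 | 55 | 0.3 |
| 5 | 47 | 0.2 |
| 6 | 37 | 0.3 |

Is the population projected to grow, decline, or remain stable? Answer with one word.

declining

lx = nx/n0 = nx/120: 1, 0.85833…, 0.65833…, 0.55, 0.45833…, 0.39167…, 0.30833…
R0 = Σ lx·mx = 0 + 0.085833… + 0.065833… + 0.11 + 0.1375… + 0.078333… + 0.0925… = 0.57…
R0 < 1, so the population is declining.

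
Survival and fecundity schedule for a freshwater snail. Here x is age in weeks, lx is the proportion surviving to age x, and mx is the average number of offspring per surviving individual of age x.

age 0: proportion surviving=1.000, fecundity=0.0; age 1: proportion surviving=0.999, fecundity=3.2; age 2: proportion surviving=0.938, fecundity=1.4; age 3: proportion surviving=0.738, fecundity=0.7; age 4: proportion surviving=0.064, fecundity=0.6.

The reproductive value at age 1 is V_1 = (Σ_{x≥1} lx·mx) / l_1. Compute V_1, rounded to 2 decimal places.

lx·mx for x ≥ 1: 3.1968, 1.3132, 0.5166, 0.0384 → sum = 5.065
V_1 = 5.065 / l_1 = 5.065 / 0.999 = 5.07007… → 5.07

5.07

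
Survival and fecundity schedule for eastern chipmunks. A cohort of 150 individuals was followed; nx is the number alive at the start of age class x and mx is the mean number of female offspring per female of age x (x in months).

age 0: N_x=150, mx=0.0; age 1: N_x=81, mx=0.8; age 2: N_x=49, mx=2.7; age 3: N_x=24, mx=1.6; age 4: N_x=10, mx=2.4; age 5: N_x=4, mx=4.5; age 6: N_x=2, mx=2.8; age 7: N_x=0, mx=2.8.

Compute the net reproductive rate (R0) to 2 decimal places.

1.89

lx = nx/n0 = nx/150: 1, 0.54, 0.32667…, 0.16, 0.06667…, 0.02667…, 0.01333…, 0
lx·mx by age: 0, 0.432, 0.882…, 0.256, 0.16…, 0.12…, 0.037333…, 0
R0 = Σ lx·mx = 1.887333… → 1.89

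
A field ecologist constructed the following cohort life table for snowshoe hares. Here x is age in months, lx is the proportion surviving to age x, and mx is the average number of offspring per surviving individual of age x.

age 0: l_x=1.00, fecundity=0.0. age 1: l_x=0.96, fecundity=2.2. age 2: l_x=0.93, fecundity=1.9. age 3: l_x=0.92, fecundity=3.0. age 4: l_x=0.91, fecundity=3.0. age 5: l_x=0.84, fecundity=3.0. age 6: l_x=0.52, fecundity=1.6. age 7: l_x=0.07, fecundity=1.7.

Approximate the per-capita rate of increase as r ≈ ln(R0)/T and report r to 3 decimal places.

R0 = Σ lx·mx = 0 + 2.112 + 1.767 + 2.76 + 2.73 + 2.52 + 0.832 + 0.119 = 12.84
Σ x·lx·mx = 43.271; T = 43.271/12.84 = 3.37002…
r ≈ ln(R0)/T = ln(12.84)/3.37002… = 0.75743… → 0.757

0.757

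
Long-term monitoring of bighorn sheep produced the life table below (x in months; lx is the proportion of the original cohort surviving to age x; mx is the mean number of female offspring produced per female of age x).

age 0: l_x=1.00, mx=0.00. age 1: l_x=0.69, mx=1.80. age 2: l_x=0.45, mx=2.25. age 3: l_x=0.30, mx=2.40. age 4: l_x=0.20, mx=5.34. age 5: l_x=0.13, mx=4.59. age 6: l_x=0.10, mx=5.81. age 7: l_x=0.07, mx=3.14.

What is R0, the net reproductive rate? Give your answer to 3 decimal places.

lx·mx by age: 0, 1.242, 1.0125, 0.72, 1.068, 0.5967, 0.581, 0.2198
R0 = Σ lx·mx = 5.44 → 5.440

5.440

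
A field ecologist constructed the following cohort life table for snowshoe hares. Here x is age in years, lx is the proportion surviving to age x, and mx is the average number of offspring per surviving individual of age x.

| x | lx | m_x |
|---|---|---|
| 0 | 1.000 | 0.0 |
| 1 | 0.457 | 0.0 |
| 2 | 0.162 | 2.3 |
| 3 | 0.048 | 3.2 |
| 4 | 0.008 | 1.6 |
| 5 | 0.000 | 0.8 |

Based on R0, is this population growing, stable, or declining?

declining

R0 = Σ lx·mx = 0 + 0 + 0.3726 + 0.1536 + 0.0128 + 0 = 0.539
R0 < 1, so the population is declining.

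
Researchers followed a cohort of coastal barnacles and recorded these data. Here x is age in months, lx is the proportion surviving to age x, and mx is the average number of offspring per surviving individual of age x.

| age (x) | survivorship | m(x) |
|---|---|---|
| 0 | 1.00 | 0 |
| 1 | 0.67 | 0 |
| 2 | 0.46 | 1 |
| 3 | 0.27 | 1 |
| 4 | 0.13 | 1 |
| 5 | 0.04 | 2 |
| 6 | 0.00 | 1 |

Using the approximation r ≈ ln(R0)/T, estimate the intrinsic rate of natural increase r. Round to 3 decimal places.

-0.022

R0 = Σ lx·mx = 0 + 0 + 0.46 + 0.27 + 0.13 + 0.08 + 0 = 0.94
Σ x·lx·mx = 2.65; T = 2.65/0.94 = 2.81915…
r ≈ ln(R0)/T = ln(0.94)/2.81915… = -0.02195… → -0.022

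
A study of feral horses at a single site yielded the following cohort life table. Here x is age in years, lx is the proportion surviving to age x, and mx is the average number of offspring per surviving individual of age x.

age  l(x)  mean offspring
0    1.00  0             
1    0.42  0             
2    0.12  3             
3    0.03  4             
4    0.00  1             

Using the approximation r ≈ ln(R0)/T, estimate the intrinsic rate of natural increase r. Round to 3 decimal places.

R0 = Σ lx·mx = 0 + 0 + 0.36 + 0.12 + 0 = 0.48
Σ x·lx·mx = 1.08; T = 1.08/0.48 = 2.25
r ≈ ln(R0)/T = ln(0.48)/2.25 = -0.32621… → -0.326

-0.326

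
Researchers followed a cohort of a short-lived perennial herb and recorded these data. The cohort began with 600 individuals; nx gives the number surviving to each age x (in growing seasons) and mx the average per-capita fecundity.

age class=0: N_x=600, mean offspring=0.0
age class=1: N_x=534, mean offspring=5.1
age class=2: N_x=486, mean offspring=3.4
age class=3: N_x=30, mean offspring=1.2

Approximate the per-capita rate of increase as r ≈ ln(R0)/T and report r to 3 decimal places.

lx = nx/n0 = nx/600: 1, 0.89, 0.81, 0.05
R0 = Σ lx·mx = 0 + 4.539 + 2.754 + 0.06 = 7.353
Σ x·lx·mx = 10.227; T = 10.227/7.353 = 1.39086…
r ≈ ln(R0)/T = ln(7.353)/1.39086… = 1.43444… → 1.434

1.434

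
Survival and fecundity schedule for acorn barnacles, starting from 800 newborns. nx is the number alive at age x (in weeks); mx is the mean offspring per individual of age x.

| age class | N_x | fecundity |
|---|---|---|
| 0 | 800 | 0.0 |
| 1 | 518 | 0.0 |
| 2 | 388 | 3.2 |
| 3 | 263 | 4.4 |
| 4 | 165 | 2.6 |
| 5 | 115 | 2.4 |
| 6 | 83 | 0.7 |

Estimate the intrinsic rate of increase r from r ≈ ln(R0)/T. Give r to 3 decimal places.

lx = nx/n0 = nx/800: 1, 0.6475, 0.485, 0.32875, 0.20625, 0.14375, 0.10375
R0 = Σ lx·mx = 0 + 0 + 1.552 + 1.4465… + 0.53625… + 0.345… + 0.07263… = 3.952375
Σ x·lx·mx = 11.74925; T = 11.74925/3.952375 = 2.97271…
r ≈ ln(R0)/T = ln(3.952375)/2.97271… = 0.46231… → 0.462

0.462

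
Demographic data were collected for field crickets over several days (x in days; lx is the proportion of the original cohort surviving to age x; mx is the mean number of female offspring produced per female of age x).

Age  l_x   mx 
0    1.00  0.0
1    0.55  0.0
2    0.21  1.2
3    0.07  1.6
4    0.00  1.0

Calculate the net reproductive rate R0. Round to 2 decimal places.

0.36

lx·mx by age: 0, 0, 0.252, 0.112, 0
R0 = Σ lx·mx = 0.364 → 0.36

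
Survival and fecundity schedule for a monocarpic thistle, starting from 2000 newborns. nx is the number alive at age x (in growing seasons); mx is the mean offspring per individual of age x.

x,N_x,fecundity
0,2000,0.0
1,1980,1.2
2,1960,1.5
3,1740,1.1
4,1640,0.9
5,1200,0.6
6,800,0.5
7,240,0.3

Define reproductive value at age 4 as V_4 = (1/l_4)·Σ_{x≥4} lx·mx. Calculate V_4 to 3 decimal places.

1.627

lx = nx/n0 = nx/2000: 1, 0.99, 0.98, 0.87, 0.82, 0.6, 0.4, 0.12
lx·mx for x ≥ 4: 0.738, 0.36, 0.2, 0.036 → sum = 1.334
V_4 = 1.334 / l_4 = 1.334 / 0.82 = 1.626829… → 1.627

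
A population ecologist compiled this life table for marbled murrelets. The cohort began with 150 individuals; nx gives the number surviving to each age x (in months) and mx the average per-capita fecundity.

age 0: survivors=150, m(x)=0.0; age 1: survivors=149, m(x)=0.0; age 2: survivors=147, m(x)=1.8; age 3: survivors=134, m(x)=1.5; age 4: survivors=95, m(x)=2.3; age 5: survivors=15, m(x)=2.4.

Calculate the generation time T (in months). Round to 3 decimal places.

lx = nx/n0 = nx/150: 1, 0.99333…, 0.98, 0.89333…, 0.63333…, 0.1
lx·mx: 0, 0, 1.764, 1.34…, 1.456667…, 0.24 → R0 = 4.800667…
x·lx·mx: 0, 0, 3.528, 4.02…, 5.826667…, 1.2 → Σ = 14.574667…
T = 14.574667… / 4.800667… = 3.035967… → 3.036

3.036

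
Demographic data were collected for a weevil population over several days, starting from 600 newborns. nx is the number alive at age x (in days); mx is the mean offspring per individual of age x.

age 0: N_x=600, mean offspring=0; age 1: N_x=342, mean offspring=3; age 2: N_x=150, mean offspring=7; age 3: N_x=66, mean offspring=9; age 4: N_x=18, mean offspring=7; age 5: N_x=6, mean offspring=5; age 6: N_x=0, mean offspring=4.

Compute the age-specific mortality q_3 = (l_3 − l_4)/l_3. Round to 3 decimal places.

lx = nx/n0 = nx/600: 1, 0.57, 0.25, 0.11, 0.03, 0.01, 0
q_3 = (l_3 − l_4) / l_3 = (0.11 − 0.03) / 0.11
     = 0.08 / 0.11 = 0.727273… → 0.727

0.727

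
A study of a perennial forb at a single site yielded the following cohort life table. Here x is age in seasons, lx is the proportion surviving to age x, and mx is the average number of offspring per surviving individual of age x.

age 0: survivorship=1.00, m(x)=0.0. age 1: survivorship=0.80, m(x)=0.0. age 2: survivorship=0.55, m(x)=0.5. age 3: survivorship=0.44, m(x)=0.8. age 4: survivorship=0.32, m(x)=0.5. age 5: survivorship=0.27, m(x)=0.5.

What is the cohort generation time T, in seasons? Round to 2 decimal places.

3.17

lx·mx: 0, 0, 0.275, 0.352, 0.16, 0.135 → R0 = 0.922
x·lx·mx: 0, 0, 0.55, 1.056, 0.64, 0.675 → Σ = 2.921
T = 2.921 / 0.922 = 3.168113… → 3.17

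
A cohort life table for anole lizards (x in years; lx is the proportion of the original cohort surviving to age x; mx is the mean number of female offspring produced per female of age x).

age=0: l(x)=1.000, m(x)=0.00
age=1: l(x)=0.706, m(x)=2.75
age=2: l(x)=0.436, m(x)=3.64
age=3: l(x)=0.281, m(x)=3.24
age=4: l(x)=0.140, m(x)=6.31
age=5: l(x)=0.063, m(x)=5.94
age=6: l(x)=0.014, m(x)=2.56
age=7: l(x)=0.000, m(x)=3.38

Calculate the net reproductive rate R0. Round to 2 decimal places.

lx·mx by age: 0, 1.9415, 1.58704, 0.91044, 0.8834, 0.37422, 0.03584, 0
R0 = Σ lx·mx = 5.73244 → 5.73

5.73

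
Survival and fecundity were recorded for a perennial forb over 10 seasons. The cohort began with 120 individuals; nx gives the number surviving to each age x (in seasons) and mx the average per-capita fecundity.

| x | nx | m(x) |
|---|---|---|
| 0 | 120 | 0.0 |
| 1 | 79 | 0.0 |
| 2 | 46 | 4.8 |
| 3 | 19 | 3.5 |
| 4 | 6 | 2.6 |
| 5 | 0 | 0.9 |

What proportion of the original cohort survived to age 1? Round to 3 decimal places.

0.658

l_1 = n_1/n_0 = 79/120 = 0.658333… → 0.658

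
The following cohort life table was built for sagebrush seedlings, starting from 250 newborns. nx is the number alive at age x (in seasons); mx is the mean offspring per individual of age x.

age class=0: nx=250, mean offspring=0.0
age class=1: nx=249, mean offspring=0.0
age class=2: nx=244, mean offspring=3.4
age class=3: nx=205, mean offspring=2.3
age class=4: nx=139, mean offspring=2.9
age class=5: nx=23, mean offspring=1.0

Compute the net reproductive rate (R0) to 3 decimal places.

lx = nx/n0 = nx/250: 1, 0.996, 0.976, 0.82, 0.556, 0.092
lx·mx by age: 0, 0, 3.3184, 1.886, 1.6124, 0.092
R0 = Σ lx·mx = 6.9088 → 6.909

6.909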